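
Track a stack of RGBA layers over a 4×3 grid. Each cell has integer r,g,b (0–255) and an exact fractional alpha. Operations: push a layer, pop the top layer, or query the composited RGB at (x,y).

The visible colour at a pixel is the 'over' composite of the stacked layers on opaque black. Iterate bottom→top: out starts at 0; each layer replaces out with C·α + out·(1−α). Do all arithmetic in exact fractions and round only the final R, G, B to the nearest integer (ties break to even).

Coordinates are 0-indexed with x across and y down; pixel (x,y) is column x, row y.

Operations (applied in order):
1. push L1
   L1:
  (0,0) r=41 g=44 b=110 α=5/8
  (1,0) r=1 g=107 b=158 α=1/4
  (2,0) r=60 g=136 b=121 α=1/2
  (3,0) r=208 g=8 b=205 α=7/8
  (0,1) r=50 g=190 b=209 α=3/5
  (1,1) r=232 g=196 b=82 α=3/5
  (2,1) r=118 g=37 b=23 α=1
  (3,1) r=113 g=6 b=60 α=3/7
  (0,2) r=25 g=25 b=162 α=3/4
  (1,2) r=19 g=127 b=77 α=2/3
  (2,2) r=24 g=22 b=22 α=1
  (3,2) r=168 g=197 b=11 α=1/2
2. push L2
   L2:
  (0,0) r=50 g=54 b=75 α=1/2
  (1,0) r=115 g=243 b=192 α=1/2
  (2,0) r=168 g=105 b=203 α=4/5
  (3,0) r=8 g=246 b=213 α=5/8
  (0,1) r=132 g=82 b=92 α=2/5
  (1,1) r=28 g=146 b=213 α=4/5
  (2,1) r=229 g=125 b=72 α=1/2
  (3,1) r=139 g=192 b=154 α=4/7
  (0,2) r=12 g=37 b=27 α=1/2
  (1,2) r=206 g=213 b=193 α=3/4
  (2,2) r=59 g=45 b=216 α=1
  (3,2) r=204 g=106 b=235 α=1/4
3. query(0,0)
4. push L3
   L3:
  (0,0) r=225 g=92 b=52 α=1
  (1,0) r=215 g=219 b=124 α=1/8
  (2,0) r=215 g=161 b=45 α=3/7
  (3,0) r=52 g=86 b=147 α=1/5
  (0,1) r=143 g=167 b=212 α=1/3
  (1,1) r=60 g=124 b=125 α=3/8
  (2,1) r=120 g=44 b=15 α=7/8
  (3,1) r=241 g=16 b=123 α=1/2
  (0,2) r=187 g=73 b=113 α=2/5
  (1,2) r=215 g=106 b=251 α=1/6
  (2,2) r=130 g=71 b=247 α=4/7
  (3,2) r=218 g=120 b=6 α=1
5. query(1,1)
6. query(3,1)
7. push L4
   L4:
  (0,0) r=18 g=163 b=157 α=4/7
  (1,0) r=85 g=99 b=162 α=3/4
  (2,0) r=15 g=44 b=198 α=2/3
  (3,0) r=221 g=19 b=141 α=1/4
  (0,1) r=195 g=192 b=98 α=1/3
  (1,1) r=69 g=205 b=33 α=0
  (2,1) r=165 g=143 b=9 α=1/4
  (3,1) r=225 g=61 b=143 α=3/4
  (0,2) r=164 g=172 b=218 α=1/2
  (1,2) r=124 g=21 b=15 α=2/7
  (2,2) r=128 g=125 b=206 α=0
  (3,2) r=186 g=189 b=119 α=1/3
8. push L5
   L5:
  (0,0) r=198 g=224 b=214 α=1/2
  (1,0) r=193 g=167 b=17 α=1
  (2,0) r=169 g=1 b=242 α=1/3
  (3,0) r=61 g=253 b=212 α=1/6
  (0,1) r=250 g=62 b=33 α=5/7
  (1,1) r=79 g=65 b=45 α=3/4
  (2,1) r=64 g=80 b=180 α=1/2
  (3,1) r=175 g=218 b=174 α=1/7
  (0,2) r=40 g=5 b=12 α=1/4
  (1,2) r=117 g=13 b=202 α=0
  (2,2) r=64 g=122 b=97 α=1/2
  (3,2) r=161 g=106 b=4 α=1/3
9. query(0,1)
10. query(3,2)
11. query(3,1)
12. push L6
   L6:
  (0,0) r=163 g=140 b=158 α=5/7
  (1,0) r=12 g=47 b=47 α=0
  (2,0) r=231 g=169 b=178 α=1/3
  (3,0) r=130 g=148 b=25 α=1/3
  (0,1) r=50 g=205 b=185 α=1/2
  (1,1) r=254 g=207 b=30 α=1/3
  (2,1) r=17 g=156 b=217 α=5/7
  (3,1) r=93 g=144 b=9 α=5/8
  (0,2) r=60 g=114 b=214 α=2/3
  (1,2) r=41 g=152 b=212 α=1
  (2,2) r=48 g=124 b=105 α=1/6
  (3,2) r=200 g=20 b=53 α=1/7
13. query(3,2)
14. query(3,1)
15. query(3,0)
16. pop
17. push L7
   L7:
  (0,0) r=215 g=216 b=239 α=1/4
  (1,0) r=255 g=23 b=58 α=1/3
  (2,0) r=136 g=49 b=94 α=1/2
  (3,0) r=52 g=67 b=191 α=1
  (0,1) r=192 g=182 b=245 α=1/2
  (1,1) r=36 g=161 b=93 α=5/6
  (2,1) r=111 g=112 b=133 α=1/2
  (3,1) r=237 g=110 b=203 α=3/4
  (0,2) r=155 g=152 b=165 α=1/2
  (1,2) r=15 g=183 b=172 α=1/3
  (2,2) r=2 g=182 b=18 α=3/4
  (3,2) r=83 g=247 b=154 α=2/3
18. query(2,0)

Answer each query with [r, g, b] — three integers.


query (0,0) [L1,L2] — begin 0,0,0
after L1 α=5/8: [205/8, 55/2, 275/4]
after L2 α=1/2: [605/16, 163/4, 575/8]
= [38, 41, 72]

(1,1) stack=L1,L2,L3; from [0,0,0]:
+L1 (α=3/5) → [696/5, 588/5, 246/5]
+L2 (α=4/5) → [1256/25, 3508/25, 4506/25]
+L3 (α=3/8) → [539/10, 671/5, 6381/40]
= [54, 134, 160]

at x=3,y=1 over L1,L2,L3:
+L1 (α=3/7) → [339/7, 18/7, 180/7]
+L2 (α=4/7) → [4909/49, 5430/49, 4852/49]
+L3 (α=1/2) → [8359/49, 3107/49, 10879/98]
rounded: [171, 63, 111]

query (0,1) [L1,L2,L3,L4,L5] — begin 0,0,0
+L1 (α=3/5) → [30, 114, 627/5]
+L2 (α=2/5) → [354/5, 506/5, 2801/25]
+L3 (α=1/3) → [1423/15, 1847/15, 3634/25]
+L4 (α=1/3) → [5771/45, 6574/45, 9718/75]
+L5 (α=5/7) → [67792/315, 27098/315, 31811/525]
→ [215, 86, 61]

at x=3,y=2 over L1,L2,L3,L4,L5:
+L1 (α=1/2) → [84, 197/2, 11/2]
+L2 (α=1/4) → [114, 803/8, 503/8]
+L3 (α=1) → [218, 120, 6]
+L4 (α=1/3) → [622/3, 143, 131/3]
+L5 (α=1/3) → [1727/9, 392/3, 274/9]
= [192, 131, 30]

query (3,1) [L1,L2,L3,L4,L5] — begin 0,0,0
+L1 (α=3/7) → [339/7, 18/7, 180/7]
+L2 (α=4/7) → [4909/49, 5430/49, 4852/49]
+L3 (α=1/2) → [8359/49, 3107/49, 10879/98]
+L4 (α=3/4) → [20717/98, 6037/98, 52921/392]
+L5 (α=1/7) → [70726/343, 28793/343, 192867/1372]
rounded: [206, 84, 141]

query (3,2) [L1,L2,L3,L4,L5,L6] — begin 0,0,0
+L1 (α=1/2) → [84, 197/2, 11/2]
+L2 (α=1/4) → [114, 803/8, 503/8]
+L3 (α=1) → [218, 120, 6]
+L4 (α=1/3) → [622/3, 143, 131/3]
+L5 (α=1/3) → [1727/9, 392/3, 274/9]
+L6 (α=1/7) → [4054/21, 804/7, 101/3]
= [193, 115, 34]

at x=3,y=1 over L1,L2,L3,L4,L5,L6:
after L1 α=3/7: [339/7, 18/7, 180/7]
after L2 α=4/7: [4909/49, 5430/49, 4852/49]
after L3 α=1/2: [8359/49, 3107/49, 10879/98]
after L4 α=3/4: [20717/98, 6037/98, 52921/392]
after L5 α=1/7: [70726/343, 28793/343, 192867/1372]
after L6 α=5/8: [371673/2744, 333339/2744, 640341/10976]
→ [135, 121, 58]

query (3,0) [L1,L2,L3,L4,L5,L6] — begin 0,0,0
after L1 α=7/8: [182, 7, 1435/8]
after L2 α=5/8: [293/4, 1251/8, 12825/64]
after L3 α=1/5: [69, 1423/10, 15177/80]
after L4 α=1/4: [107, 4459/40, 56811/320]
after L5 α=1/6: [298/3, 2161/16, 70379/384]
after L6 α=1/3: [986/9, 1115/8, 75179/576]
= [110, 139, 131]

(2,0) stack=L1,L2,L3,L4,L5,L7; from [0,0,0]:
L1 α=1/2: [30, 68, 121/2]
L2 α=4/5: [702/5, 488/5, 349/2]
L3 α=3/7: [6033/35, 4367/35, 119]
L4 α=2/3: [2361/35, 7447/105, 515/3]
L5 α=1/3: [10637/105, 14999/315, 1756/9]
L7 α=1/2: [24917/210, 15217/315, 1301/9]
rounded: [119, 48, 145]


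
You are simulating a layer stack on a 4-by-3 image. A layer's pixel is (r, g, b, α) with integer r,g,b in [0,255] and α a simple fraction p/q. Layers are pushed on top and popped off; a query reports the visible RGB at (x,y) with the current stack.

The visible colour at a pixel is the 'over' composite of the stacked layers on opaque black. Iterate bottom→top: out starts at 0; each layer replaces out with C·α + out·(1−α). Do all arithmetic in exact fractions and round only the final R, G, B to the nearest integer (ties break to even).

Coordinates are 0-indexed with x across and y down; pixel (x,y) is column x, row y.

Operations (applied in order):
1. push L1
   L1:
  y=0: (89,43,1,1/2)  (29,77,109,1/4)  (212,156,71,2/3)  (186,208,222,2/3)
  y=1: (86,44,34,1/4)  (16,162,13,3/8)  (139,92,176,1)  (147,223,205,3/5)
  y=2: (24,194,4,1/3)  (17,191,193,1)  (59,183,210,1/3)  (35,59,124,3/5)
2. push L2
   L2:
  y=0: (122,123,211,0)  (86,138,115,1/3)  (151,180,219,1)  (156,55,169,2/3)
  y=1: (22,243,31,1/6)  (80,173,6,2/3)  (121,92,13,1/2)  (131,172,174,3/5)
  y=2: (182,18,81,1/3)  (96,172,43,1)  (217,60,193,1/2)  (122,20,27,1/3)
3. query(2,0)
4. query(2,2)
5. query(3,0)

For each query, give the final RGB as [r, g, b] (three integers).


(2,0) stack=L1,L2; from [0,0,0]:
L1 α=2/3: [424/3, 104, 142/3]
L2 α=1: [151, 180, 219]
rounded: [151, 180, 219]

query (2,2) [L1,L2] — begin 0,0,0
after L1 α=1/3: [59/3, 61, 70]
after L2 α=1/2: [355/3, 121/2, 263/2]
rounded: [118, 60, 132]

query (3,0) [L1,L2] — begin 0,0,0
+L1 (α=2/3) → [124, 416/3, 148]
+L2 (α=2/3) → [436/3, 746/9, 162]
= [145, 83, 162]


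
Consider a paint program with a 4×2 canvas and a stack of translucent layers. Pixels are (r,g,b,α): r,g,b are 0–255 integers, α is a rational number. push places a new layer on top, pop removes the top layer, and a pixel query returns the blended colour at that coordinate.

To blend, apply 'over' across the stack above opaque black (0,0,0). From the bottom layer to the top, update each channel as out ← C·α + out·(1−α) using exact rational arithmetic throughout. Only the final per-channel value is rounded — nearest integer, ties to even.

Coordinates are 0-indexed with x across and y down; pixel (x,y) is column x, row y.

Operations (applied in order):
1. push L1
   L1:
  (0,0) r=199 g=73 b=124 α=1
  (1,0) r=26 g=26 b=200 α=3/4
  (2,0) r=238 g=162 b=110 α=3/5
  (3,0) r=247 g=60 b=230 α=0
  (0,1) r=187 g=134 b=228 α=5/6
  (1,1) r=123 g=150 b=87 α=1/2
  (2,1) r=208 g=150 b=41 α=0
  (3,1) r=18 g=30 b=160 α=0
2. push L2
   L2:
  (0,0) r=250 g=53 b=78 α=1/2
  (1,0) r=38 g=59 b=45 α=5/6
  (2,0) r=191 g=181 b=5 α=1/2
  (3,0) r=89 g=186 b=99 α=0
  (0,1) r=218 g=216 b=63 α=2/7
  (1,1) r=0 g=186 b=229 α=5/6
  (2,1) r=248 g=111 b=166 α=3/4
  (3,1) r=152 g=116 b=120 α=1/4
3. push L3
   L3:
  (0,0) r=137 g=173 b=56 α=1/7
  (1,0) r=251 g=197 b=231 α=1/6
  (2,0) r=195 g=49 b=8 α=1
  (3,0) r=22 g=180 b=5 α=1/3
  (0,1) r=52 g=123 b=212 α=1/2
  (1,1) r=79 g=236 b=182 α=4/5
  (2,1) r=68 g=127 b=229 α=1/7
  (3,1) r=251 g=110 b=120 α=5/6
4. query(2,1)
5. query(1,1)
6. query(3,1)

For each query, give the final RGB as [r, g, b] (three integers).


(2,1) stack=L1,L2,L3; from [0,0,0]:
+L1 (α=0) → [0, 0, 0]
+L2 (α=3/4) → [186, 333/4, 249/2]
+L3 (α=1/7) → [1184/7, 179/2, 976/7]
= [169, 90, 139]

at x=1,y=1 over L1,L2,L3:
+L1 (α=1/2) → [123/2, 75, 87/2]
+L2 (α=5/6) → [41/4, 335/2, 2377/12]
+L3 (α=4/5) → [261/4, 2223/10, 11113/60]
rounded: [65, 222, 185]

at x=3,y=1 over L1,L2,L3:
after L1 α=0: [0, 0, 0]
after L2 α=1/4: [38, 29, 30]
after L3 α=5/6: [431/2, 193/2, 105]
rounded: [216, 96, 105]


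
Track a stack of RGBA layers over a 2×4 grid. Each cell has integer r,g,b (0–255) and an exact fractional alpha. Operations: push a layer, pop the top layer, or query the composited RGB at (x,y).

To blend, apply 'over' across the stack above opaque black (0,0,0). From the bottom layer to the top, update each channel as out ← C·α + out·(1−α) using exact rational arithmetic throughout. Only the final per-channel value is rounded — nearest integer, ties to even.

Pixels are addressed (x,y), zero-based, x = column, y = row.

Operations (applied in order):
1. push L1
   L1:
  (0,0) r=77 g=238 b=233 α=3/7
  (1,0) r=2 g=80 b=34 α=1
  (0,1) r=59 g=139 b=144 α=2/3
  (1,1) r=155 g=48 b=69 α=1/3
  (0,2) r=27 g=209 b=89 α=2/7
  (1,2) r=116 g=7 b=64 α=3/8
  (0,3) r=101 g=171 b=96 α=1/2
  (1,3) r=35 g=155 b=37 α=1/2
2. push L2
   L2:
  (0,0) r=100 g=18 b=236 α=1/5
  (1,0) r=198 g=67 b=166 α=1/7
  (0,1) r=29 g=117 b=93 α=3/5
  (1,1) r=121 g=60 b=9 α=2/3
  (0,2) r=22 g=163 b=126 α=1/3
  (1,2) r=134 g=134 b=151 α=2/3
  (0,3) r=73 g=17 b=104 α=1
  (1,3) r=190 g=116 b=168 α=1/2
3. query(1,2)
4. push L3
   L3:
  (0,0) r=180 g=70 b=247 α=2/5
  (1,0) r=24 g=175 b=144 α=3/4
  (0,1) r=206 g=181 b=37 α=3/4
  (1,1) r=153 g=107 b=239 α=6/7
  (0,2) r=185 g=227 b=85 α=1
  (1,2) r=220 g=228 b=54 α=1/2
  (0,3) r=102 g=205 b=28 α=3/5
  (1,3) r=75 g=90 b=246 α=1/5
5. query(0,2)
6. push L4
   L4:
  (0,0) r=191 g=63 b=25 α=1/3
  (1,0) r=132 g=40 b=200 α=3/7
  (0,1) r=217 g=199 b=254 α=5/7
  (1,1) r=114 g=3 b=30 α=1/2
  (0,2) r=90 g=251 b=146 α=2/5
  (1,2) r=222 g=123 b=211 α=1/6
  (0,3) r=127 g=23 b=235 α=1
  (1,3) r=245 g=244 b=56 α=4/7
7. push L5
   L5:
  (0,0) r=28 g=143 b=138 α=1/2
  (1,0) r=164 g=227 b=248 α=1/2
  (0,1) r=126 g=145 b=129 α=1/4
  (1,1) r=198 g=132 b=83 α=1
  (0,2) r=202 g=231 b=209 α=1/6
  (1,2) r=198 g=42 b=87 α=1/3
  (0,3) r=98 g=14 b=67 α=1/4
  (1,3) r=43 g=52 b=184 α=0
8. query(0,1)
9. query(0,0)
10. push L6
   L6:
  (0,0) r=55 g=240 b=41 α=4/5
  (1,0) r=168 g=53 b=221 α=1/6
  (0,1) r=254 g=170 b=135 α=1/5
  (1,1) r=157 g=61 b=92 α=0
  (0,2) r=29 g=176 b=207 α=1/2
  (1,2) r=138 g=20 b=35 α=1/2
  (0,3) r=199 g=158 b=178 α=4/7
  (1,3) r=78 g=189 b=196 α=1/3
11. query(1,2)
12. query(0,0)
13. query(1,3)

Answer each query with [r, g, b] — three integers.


query (1,2) [L1,L2] — begin 0,0,0
L1 α=3/8: [87/2, 21/8, 24]
L2 α=2/3: [623/6, 2165/24, 326/3]
→ [104, 90, 109]

(0,2) stack=L1,L2,L3; from [0,0,0]:
+L1 (α=2/7) → [54/7, 418/7, 178/7]
+L2 (α=1/3) → [262/21, 659/7, 1238/21]
+L3 (α=1) → [185, 227, 85]
→ [185, 227, 85]

at x=0,y=1 over L1,L2,L3,L4,L5:
L1 α=2/3: [118/3, 278/3, 96]
L2 α=3/5: [497/15, 1609/15, 471/5]
L3 α=3/4: [9767/60, 4877/30, 513/10]
L4 α=5/7: [42317/210, 19802/105, 6863/35]
L5 α=1/4: [51137/280, 24877/140, 6276/35]
= [183, 178, 179]

query (0,0) [L1,L2,L3,L4,L5] — begin 0,0,0
after L1 α=3/7: [33, 102, 699/7]
after L2 α=1/5: [232/5, 426/5, 4448/35]
after L3 α=2/5: [2496/25, 1978/25, 30634/175]
after L4 α=1/3: [9767/75, 5531/75, 21881/175]
after L5 α=1/2: [11867/150, 8128/75, 46031/350]
→ [79, 108, 132]

(1,2) stack=L1,L2,L3,L4,L5,L6; from [0,0,0]:
+L1 (α=3/8) → [87/2, 21/8, 24]
+L2 (α=2/3) → [623/6, 2165/24, 326/3]
+L3 (α=1/2) → [1943/12, 7637/48, 244/3]
+L4 (α=1/6) → [12379/72, 44089/288, 1853/18]
+L5 (α=1/3) → [19507/108, 50137/432, 2636/27]
+L6 (α=1/2) → [34411/216, 58777/864, 3581/54]
rounded: [159, 68, 66]

query (0,0) [L1,L2,L3,L4,L5,L6] — begin 0,0,0
after L1 α=3/7: [33, 102, 699/7]
after L2 α=1/5: [232/5, 426/5, 4448/35]
after L3 α=2/5: [2496/25, 1978/25, 30634/175]
after L4 α=1/3: [9767/75, 5531/75, 21881/175]
after L5 α=1/2: [11867/150, 8128/75, 46031/350]
after L6 α=4/5: [44867/750, 80128/375, 103431/1750]
→ [60, 214, 59]

at x=1,y=3 over L1,L2,L3,L4,L5,L6:
after L1 α=1/2: [35/2, 155/2, 37/2]
after L2 α=1/2: [415/4, 387/4, 373/4]
after L3 α=1/5: [98, 477/5, 619/5]
after L4 α=4/7: [182, 6311/35, 2977/35]
after L5 α=0: [182, 6311/35, 2977/35]
after L6 α=1/3: [442/3, 19237/105, 12814/105]
→ [147, 183, 122]


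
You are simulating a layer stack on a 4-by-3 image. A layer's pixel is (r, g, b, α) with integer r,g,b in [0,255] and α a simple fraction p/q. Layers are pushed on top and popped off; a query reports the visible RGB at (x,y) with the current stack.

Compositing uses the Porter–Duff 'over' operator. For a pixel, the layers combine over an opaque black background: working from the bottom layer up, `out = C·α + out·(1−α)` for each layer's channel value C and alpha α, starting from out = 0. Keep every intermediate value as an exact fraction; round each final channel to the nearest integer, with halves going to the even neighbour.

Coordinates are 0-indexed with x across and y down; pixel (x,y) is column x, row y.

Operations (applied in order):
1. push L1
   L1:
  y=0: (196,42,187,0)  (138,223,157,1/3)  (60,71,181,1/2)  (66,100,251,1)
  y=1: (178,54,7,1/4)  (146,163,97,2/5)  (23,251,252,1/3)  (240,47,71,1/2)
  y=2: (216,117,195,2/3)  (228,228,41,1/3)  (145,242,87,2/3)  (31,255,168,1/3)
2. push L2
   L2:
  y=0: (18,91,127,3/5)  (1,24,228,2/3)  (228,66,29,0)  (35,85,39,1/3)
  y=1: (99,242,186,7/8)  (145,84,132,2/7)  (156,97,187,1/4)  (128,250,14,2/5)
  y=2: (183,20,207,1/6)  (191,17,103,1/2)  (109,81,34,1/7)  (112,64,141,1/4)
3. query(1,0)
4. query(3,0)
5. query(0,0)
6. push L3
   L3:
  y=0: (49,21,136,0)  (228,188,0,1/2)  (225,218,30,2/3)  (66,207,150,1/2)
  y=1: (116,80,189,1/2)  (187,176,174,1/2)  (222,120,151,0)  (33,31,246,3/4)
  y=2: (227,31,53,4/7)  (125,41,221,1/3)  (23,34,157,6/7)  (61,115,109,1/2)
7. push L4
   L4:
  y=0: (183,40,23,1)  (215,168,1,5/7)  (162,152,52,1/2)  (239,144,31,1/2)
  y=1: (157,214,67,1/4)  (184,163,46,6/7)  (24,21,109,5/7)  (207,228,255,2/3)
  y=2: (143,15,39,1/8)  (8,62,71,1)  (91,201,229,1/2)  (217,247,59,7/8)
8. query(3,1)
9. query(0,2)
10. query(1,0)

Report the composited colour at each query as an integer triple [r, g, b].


at x=1,y=0 over L1,L2:
L1 α=1/3: [46, 223/3, 157/3]
L2 α=2/3: [16, 367/9, 1525/9]
rounded: [16, 41, 169]

query (3,0) [L1,L2] — begin 0,0,0
+L1 (α=1) → [66, 100, 251]
+L2 (α=1/3) → [167/3, 95, 541/3]
→ [56, 95, 180]

query (0,0) [L1,L2] — begin 0,0,0
L1 α=0: [0, 0, 0]
L2 α=3/5: [54/5, 273/5, 381/5]
→ [11, 55, 76]

(3,1) stack=L1,L2,L3,L4; from [0,0,0]:
L1 α=1/2: [120, 47/2, 71/2]
L2 α=2/5: [616/5, 1141/10, 269/10]
L3 α=3/4: [1111/20, 2071/40, 7649/40]
L4 α=2/3: [9391/60, 20311/120, 28049/120]
→ [157, 169, 234]

(0,2) stack=L1,L2,L3,L4; from [0,0,0]:
L1 α=2/3: [144, 78, 130]
L2 α=1/6: [301/2, 205/3, 857/6]
L3 α=4/7: [2719/14, 47, 183/2]
L4 α=1/8: [3005/16, 43, 1359/16]
rounded: [188, 43, 85]

at x=1,y=0 over L1,L2,L3,L4:
+L1 (α=1/3) → [46, 223/3, 157/3]
+L2 (α=2/3) → [16, 367/9, 1525/9]
+L3 (α=1/2) → [122, 2059/18, 1525/18]
+L4 (α=5/7) → [1319/7, 9619/63, 1570/63]
rounded: [188, 153, 25]


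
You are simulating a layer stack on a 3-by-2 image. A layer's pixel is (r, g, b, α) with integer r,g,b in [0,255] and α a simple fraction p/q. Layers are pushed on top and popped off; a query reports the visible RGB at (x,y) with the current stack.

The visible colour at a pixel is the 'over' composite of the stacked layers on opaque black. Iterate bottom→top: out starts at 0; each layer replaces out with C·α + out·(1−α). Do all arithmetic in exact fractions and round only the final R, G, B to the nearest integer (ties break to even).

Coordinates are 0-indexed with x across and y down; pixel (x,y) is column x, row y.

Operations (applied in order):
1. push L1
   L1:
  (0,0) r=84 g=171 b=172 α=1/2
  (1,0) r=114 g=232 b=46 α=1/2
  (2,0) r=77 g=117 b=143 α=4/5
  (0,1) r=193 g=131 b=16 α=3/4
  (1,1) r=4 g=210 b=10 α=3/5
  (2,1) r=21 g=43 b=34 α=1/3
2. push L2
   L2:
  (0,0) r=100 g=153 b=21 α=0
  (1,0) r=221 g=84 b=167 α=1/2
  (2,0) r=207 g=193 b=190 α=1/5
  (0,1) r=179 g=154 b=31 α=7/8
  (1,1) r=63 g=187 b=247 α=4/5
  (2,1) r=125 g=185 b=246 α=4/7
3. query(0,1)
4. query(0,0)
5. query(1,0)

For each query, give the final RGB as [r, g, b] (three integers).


at x=0,y=1 over L1,L2:
after L1 α=3/4: [579/4, 393/4, 12]
after L2 α=7/8: [5591/32, 4705/32, 229/8]
→ [175, 147, 29]

at x=0,y=0 over L1,L2:
after L1 α=1/2: [42, 171/2, 86]
after L2 α=0: [42, 171/2, 86]
→ [42, 86, 86]

query (1,0) [L1,L2] — begin 0,0,0
after L1 α=1/2: [57, 116, 23]
after L2 α=1/2: [139, 100, 95]
= [139, 100, 95]


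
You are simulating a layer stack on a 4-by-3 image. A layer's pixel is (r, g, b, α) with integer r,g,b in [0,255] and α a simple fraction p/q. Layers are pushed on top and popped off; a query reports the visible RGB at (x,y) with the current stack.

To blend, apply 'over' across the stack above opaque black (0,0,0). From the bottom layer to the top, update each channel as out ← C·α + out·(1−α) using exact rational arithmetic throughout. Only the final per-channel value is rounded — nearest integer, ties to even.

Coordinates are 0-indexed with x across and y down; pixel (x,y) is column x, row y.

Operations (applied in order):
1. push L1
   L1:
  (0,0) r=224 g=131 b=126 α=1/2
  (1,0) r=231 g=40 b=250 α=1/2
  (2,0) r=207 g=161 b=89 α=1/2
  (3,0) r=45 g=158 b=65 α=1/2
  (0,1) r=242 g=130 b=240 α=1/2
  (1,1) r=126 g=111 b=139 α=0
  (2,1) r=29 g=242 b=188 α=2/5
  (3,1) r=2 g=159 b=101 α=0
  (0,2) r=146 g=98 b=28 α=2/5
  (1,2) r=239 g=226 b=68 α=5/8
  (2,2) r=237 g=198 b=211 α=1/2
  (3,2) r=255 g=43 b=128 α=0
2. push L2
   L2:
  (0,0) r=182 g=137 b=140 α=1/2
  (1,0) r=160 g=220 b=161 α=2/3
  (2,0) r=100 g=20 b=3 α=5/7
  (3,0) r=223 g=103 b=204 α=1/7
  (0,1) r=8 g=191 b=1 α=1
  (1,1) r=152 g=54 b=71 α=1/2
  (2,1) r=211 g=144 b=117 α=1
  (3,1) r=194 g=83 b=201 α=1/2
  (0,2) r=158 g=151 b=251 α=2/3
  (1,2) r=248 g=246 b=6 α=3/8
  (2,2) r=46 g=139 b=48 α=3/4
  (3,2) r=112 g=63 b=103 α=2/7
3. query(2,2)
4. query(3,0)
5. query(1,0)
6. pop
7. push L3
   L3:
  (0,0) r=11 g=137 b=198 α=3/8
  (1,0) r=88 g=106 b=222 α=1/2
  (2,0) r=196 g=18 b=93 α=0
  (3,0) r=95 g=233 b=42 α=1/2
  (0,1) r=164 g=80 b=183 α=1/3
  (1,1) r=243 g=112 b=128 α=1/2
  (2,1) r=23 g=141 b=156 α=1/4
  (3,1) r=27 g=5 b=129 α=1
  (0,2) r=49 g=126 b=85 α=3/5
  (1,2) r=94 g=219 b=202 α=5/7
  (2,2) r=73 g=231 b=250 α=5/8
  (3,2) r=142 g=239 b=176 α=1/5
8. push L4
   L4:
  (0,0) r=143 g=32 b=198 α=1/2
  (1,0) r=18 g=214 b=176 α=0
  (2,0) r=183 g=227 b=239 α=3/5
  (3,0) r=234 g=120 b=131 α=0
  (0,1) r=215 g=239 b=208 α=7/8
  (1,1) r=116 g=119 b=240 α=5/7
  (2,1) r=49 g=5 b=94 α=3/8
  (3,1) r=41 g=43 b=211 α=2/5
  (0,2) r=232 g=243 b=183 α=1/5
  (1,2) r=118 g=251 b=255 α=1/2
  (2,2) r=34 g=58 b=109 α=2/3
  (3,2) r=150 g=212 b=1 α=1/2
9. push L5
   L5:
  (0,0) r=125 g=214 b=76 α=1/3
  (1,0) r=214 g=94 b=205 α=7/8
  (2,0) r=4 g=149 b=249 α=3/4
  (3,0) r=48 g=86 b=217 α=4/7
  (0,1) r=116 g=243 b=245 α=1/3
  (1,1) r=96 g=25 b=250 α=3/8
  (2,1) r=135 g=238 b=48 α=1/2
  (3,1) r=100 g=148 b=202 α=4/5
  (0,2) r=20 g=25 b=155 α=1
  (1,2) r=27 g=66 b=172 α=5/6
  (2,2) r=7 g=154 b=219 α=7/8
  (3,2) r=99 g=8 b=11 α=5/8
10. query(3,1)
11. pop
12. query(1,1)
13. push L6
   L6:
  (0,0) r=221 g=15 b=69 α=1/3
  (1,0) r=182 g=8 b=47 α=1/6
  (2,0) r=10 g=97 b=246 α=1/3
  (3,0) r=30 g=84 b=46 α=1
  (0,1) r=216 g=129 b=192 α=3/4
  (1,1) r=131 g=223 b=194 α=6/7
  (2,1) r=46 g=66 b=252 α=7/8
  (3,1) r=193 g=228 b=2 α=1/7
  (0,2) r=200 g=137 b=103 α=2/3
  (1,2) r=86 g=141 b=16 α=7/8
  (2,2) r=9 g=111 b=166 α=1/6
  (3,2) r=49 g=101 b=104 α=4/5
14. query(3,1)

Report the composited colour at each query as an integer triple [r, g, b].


(2,2) stack=L1,L2; from [0,0,0]:
L1 α=1/2: [237/2, 99, 211/2]
L2 α=3/4: [513/8, 129, 499/8]
rounded: [64, 129, 62]

(3,0) stack=L1,L2; from [0,0,0]:
L1 α=1/2: [45/2, 79, 65/2]
L2 α=1/7: [358/7, 577/7, 57]
→ [51, 82, 57]

(1,0) stack=L1,L2; from [0,0,0]:
after L1 α=1/2: [231/2, 20, 125]
after L2 α=2/3: [871/6, 460/3, 149]
= [145, 153, 149]

query (3,1) [L1,L3,L4,L5] — begin 0,0,0
+L1 (α=0) → [0, 0, 0]
+L3 (α=1) → [27, 5, 129]
+L4 (α=2/5) → [163/5, 101/5, 809/5]
+L5 (α=4/5) → [2163/25, 3061/25, 4849/25]
→ [87, 122, 194]

query (1,1) [L1,L3,L4] — begin 0,0,0
after L1 α=0: [0, 0, 0]
after L3 α=1/2: [243/2, 56, 64]
after L4 α=5/7: [823/7, 101, 1328/7]
→ [118, 101, 190]

query (3,1) [L1,L3,L4,L6] — begin 0,0,0
L1 α=0: [0, 0, 0]
L3 α=1: [27, 5, 129]
L4 α=2/5: [163/5, 101/5, 809/5]
L6 α=1/7: [1943/35, 1746/35, 4864/35]
→ [56, 50, 139]


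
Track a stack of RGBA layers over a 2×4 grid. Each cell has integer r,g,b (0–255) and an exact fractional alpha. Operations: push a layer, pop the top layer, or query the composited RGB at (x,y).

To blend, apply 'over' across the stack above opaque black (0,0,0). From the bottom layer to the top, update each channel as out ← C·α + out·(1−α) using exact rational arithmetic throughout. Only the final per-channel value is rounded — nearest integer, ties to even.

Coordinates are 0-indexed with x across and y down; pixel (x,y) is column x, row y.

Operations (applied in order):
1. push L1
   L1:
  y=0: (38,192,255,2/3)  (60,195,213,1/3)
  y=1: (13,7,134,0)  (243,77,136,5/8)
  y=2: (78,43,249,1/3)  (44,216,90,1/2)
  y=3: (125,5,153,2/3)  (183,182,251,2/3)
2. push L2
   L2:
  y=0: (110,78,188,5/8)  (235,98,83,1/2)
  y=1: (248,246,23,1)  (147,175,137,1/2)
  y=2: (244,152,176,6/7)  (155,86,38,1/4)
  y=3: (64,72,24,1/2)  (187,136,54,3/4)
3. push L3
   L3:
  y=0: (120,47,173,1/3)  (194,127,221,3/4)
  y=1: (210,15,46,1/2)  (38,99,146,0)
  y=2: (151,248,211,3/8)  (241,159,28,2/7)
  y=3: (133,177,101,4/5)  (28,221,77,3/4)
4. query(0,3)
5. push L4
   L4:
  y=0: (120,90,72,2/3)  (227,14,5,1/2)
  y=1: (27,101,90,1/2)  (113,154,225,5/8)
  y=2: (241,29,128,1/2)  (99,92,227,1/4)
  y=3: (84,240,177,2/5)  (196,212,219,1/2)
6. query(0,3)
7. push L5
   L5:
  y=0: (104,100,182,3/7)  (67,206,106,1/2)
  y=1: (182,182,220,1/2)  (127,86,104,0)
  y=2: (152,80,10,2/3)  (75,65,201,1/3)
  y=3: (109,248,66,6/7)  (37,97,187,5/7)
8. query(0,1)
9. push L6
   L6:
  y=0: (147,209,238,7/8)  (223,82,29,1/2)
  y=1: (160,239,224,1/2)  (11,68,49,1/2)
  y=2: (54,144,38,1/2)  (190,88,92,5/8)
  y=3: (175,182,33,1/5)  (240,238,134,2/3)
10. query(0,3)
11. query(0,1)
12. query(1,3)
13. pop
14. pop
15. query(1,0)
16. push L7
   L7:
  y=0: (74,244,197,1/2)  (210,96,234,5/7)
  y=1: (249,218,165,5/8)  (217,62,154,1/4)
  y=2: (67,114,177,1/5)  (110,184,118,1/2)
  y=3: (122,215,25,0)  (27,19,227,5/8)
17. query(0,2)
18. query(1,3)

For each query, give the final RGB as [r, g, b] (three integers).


query (0,3) [L1,L2,L3] — begin 0,0,0
after L1 α=2/3: [250/3, 10/3, 102]
after L2 α=1/2: [221/3, 113/3, 63]
after L3 α=4/5: [1817/15, 2237/15, 467/5]
rounded: [121, 149, 93]

(0,3) stack=L1,L2,L3,L4; from [0,0,0]:
+L1 (α=2/3) → [250/3, 10/3, 102]
+L2 (α=1/2) → [221/3, 113/3, 63]
+L3 (α=4/5) → [1817/15, 2237/15, 467/5]
+L4 (α=2/5) → [2657/25, 4637/25, 3171/25]
→ [106, 185, 127]

at x=0,y=1 over L1,L2,L3,L4,L5:
+L1 (α=0) → [0, 0, 0]
+L2 (α=1) → [248, 246, 23]
+L3 (α=1/2) → [229, 261/2, 69/2]
+L4 (α=1/2) → [128, 463/4, 249/4]
+L5 (α=1/2) → [155, 1191/8, 1129/8]
= [155, 149, 141]

(0,3) stack=L1,L2,L3,L4,L5,L6; from [0,0,0]:
+L1 (α=2/3) → [250/3, 10/3, 102]
+L2 (α=1/2) → [221/3, 113/3, 63]
+L3 (α=4/5) → [1817/15, 2237/15, 467/5]
+L4 (α=2/5) → [2657/25, 4637/25, 3171/25]
+L5 (α=6/7) → [19007/175, 41837/175, 13071/175]
+L6 (α=1/5) → [106653/875, 199198/875, 58059/875]
rounded: [122, 228, 66]

(0,1) stack=L1,L2,L3,L4,L5,L6; from [0,0,0]:
+L1 (α=0) → [0, 0, 0]
+L2 (α=1) → [248, 246, 23]
+L3 (α=1/2) → [229, 261/2, 69/2]
+L4 (α=1/2) → [128, 463/4, 249/4]
+L5 (α=1/2) → [155, 1191/8, 1129/8]
+L6 (α=1/2) → [315/2, 3103/16, 2921/16]
rounded: [158, 194, 183]

(1,3) stack=L1,L2,L3,L4,L5,L6; from [0,0,0]:
after L1 α=2/3: [122, 364/3, 502/3]
after L2 α=3/4: [683/4, 397/3, 247/3]
after L3 α=3/4: [1019/16, 1193/6, 235/3]
after L4 α=1/2: [4155/32, 2465/12, 446/3]
after L5 α=5/7: [7115/112, 5375/42, 3697/21]
after L6 α=2/3: [60875/336, 25367/126, 9325/63]
rounded: [181, 201, 148]

(1,0) stack=L1,L2,L3,L4; from [0,0,0]:
after L1 α=1/3: [20, 65, 71]
after L2 α=1/2: [255/2, 163/2, 77]
after L3 α=3/4: [1419/8, 925/8, 185]
after L4 α=1/2: [3235/16, 1037/16, 95]
rounded: [202, 65, 95]

query (0,2) [L1,L2,L3,L4,L7] — begin 0,0,0
L1 α=1/3: [26, 43/3, 83]
L2 α=6/7: [1490/7, 397/3, 1139/7]
L3 α=3/8: [10621/56, 4217/24, 5063/28]
L4 α=1/2: [24117/112, 4913/48, 8647/56]
L7 α=1/5: [25993/140, 6281/60, 2225/14]
= [186, 105, 159]

at x=1,y=3 over L1,L2,L3,L4,L7:
L1 α=2/3: [122, 364/3, 502/3]
L2 α=3/4: [683/4, 397/3, 247/3]
L3 α=3/4: [1019/16, 1193/6, 235/3]
L4 α=1/2: [4155/32, 2465/12, 446/3]
L7 α=5/8: [16785/256, 2845/32, 1581/8]
rounded: [66, 89, 198]


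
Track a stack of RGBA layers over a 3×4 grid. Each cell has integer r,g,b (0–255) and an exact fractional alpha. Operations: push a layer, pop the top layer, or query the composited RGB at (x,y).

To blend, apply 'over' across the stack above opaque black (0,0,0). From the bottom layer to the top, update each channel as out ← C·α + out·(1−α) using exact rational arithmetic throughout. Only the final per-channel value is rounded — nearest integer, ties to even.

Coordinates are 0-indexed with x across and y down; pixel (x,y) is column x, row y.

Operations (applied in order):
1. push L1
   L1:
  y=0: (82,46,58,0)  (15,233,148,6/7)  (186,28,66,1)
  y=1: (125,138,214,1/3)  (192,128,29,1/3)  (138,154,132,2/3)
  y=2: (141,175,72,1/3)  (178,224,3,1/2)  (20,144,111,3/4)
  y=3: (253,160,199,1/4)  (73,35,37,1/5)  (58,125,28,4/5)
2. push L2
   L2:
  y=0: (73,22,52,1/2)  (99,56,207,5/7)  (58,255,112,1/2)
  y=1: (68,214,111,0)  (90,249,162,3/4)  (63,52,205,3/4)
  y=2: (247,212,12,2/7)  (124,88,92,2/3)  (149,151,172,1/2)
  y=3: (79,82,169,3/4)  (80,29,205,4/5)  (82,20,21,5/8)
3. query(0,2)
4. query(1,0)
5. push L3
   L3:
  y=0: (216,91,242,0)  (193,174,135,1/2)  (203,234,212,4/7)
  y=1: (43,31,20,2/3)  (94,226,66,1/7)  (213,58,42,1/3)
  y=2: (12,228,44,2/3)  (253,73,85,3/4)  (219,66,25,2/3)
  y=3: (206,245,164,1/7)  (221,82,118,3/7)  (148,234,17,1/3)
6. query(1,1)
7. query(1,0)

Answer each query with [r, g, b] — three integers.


(0,2) stack=L1,L2; from [0,0,0]:
L1 α=1/3: [47, 175/3, 24]
L2 α=2/7: [729/7, 2147/21, 144/7]
→ [104, 102, 21]

(1,0) stack=L1,L2; from [0,0,0]:
L1 α=6/7: [90/7, 1398/7, 888/7]
L2 α=5/7: [3645/49, 4756/49, 9021/49]
→ [74, 97, 184]

query (1,1) [L1,L2,L3] — begin 0,0,0
after L1 α=1/3: [64, 128/3, 29/3]
after L2 α=3/4: [167/2, 2369/12, 1487/12]
after L3 α=1/7: [85, 403/2, 1619/14]
→ [85, 202, 116]

(1,0) stack=L1,L2,L3; from [0,0,0]:
L1 α=6/7: [90/7, 1398/7, 888/7]
L2 α=5/7: [3645/49, 4756/49, 9021/49]
L3 α=1/2: [6551/49, 6641/49, 7818/49]
→ [134, 136, 160]


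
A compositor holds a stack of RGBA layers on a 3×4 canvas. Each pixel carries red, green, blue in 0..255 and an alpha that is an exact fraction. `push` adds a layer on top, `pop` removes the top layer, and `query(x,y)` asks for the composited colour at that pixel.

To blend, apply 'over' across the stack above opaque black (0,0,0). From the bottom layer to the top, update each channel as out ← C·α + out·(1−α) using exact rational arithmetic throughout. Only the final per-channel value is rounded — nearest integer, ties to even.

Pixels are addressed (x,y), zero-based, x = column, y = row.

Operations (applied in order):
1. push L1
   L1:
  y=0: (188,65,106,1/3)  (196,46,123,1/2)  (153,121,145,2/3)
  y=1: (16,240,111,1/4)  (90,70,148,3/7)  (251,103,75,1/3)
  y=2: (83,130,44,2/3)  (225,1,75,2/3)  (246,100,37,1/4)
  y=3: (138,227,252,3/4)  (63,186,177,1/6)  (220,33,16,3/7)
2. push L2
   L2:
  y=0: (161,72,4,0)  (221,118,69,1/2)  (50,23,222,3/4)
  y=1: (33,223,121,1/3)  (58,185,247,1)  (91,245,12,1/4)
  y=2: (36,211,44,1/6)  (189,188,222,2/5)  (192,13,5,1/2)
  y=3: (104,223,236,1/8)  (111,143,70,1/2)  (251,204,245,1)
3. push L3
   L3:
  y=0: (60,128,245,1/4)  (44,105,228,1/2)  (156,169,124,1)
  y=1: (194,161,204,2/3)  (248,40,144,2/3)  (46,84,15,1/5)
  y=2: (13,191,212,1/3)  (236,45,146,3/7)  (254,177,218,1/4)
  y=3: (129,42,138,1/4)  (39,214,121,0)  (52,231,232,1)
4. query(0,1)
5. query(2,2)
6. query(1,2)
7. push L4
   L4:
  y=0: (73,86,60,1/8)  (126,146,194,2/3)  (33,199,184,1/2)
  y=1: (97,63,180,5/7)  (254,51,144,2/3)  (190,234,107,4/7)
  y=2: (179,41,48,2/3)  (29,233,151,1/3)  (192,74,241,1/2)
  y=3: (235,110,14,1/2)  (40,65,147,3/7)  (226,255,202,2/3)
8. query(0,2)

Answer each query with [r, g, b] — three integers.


(0,1) stack=L1,L2,L3; from [0,0,0]:
L1 α=1/4: [4, 60, 111/4]
L2 α=1/3: [41/3, 343/3, 353/6]
L3 α=2/3: [1205/9, 1309/9, 2801/18]
= [134, 145, 156]

(2,2) stack=L1,L2,L3; from [0,0,0]:
+L1 (α=1/4) → [123/2, 25, 37/4]
+L2 (α=1/2) → [507/4, 19, 57/8]
+L3 (α=1/4) → [2537/16, 117/2, 1915/32]
rounded: [159, 58, 60]

at x=1,y=2 over L1,L2,L3:
L1 α=2/3: [150, 2/3, 50]
L2 α=2/5: [828/5, 378/5, 594/5]
L3 α=3/7: [6852/35, 2187/35, 4566/35]
rounded: [196, 62, 130]

query (0,2) [L1,L2,L3,L4] — begin 0,0,0
L1 α=2/3: [166/3, 260/3, 88/3]
L2 α=1/6: [469/9, 1933/18, 286/9]
L3 α=1/3: [1055/27, 3652/27, 2480/27]
L4 α=2/3: [10721/81, 5866/81, 5072/81]
= [132, 72, 63]


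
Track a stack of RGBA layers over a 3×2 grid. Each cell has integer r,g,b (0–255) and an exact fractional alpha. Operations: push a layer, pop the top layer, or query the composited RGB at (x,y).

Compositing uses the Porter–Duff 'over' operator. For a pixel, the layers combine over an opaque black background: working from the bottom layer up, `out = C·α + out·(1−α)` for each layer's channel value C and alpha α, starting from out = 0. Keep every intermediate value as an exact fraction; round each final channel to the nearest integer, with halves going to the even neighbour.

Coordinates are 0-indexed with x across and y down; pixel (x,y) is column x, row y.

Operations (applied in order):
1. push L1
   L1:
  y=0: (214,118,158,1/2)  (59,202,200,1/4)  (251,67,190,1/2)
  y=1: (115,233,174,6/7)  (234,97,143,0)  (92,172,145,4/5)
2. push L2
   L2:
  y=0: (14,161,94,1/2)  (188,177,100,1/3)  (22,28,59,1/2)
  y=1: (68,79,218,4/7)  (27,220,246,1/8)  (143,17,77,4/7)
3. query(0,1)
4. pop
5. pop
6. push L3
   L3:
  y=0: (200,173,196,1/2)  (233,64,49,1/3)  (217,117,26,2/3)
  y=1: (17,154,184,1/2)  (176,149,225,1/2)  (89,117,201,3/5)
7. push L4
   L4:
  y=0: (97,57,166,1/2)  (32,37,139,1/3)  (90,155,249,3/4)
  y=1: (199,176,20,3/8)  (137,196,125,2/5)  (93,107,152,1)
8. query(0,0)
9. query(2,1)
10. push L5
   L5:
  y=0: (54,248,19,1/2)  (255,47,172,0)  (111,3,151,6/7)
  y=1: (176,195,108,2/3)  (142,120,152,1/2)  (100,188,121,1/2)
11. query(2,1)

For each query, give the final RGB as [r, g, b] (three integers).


at x=0,y=1 over L1,L2:
after L1 α=6/7: [690/7, 1398/7, 1044/7]
after L2 α=4/7: [3974/49, 6406/49, 9236/49]
→ [81, 131, 188]

at x=0,y=0 over L3,L4:
L3 α=1/2: [100, 173/2, 98]
L4 α=1/2: [197/2, 287/4, 132]
= [98, 72, 132]

at x=2,y=1 over L3,L4:
+L3 (α=3/5) → [267/5, 351/5, 603/5]
+L4 (α=1) → [93, 107, 152]
→ [93, 107, 152]

at x=2,y=1 over L3,L4,L5:
after L3 α=3/5: [267/5, 351/5, 603/5]
after L4 α=1: [93, 107, 152]
after L5 α=1/2: [193/2, 295/2, 273/2]
→ [96, 148, 136]


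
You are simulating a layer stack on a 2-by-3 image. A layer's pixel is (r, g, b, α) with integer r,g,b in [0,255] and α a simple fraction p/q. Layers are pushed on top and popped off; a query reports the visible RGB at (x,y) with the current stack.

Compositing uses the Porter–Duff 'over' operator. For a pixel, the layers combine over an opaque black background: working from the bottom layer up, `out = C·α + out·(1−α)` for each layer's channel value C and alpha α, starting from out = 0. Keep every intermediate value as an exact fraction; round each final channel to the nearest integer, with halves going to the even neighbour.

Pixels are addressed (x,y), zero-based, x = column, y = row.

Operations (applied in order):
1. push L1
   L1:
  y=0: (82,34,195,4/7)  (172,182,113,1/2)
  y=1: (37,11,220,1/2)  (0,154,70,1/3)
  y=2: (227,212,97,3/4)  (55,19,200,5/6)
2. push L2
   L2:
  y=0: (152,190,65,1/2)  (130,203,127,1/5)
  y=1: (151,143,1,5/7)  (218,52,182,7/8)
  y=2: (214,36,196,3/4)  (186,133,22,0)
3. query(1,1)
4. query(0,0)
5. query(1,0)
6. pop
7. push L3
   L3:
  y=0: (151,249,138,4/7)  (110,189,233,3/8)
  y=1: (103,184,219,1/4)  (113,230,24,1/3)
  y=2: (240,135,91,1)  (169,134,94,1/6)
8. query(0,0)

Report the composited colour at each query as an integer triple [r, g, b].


at x=1,y=1 over L1,L2:
L1 α=1/3: [0, 154/3, 70/3]
L2 α=7/8: [763/4, 623/12, 973/6]
→ [191, 52, 162]

at x=0,y=0 over L1,L2:
+L1 (α=4/7) → [328/7, 136/7, 780/7]
+L2 (α=1/2) → [696/7, 733/7, 1235/14]
= [99, 105, 88]

at x=1,y=0 over L1,L2:
+L1 (α=1/2) → [86, 91, 113/2]
+L2 (α=1/5) → [474/5, 567/5, 353/5]
→ [95, 113, 71]

(0,0) stack=L1,L3; from [0,0,0]:
L1 α=4/7: [328/7, 136/7, 780/7]
L3 α=4/7: [5212/49, 7380/49, 6204/49]
= [106, 151, 127]


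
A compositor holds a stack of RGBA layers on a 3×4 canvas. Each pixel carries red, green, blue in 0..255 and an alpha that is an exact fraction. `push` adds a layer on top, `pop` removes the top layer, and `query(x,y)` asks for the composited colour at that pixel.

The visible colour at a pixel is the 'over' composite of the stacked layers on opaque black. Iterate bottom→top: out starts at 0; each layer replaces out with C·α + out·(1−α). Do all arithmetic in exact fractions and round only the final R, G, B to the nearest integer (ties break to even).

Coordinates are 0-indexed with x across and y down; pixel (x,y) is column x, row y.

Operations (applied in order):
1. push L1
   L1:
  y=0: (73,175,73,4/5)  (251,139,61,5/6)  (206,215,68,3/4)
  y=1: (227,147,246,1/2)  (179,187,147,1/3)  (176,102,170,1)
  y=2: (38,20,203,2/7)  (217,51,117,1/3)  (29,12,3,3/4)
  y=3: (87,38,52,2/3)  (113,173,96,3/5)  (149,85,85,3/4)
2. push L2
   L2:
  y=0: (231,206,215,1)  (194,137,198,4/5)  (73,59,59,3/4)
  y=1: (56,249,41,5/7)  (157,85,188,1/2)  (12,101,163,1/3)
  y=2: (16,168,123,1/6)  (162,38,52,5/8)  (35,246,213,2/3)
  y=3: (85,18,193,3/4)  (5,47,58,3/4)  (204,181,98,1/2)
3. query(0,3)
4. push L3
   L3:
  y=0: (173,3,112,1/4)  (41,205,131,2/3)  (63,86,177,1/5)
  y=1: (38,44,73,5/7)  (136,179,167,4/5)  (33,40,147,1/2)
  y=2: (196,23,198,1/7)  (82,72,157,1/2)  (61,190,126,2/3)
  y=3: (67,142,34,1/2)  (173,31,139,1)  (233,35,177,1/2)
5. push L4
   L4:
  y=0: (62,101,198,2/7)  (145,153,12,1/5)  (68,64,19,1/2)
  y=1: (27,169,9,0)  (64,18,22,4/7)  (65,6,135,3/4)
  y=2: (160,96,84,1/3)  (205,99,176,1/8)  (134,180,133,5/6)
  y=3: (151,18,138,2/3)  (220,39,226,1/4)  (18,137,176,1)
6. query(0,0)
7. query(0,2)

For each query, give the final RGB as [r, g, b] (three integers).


(0,3) stack=L1,L2; from [0,0,0]:
+L1 (α=2/3) → [58, 76/3, 104/3]
+L2 (α=3/4) → [313/4, 119/6, 1841/12]
→ [78, 20, 153]

query (0,0) [L1,L2,L3,L4] — begin 0,0,0
+L1 (α=4/5) → [292/5, 140, 292/5]
+L2 (α=1) → [231, 206, 215]
+L3 (α=1/4) → [433/2, 621/4, 757/4]
+L4 (α=2/7) → [2413/14, 559/4, 767/4]
= [172, 140, 192]

query (0,2) [L1,L2,L3,L4] — begin 0,0,0
L1 α=2/7: [76/7, 40/7, 58]
L2 α=1/6: [82/7, 688/21, 413/6]
L3 α=1/7: [1864/49, 1537/49, 611/7]
L4 α=1/3: [3856/49, 7778/147, 1810/21]
→ [79, 53, 86]


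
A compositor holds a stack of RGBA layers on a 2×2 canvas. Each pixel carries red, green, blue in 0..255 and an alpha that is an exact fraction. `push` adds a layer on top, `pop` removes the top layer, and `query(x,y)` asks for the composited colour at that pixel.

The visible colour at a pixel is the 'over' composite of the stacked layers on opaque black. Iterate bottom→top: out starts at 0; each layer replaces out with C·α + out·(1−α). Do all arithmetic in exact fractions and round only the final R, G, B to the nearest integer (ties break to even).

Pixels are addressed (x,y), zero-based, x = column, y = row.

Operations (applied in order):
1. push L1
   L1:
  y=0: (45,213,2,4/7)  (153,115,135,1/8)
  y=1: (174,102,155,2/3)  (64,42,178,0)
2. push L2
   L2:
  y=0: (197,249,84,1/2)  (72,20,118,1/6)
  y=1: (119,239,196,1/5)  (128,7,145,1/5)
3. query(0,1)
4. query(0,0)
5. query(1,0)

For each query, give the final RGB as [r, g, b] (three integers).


at x=0,y=1 over L1,L2:
after L1 α=2/3: [116, 68, 310/3]
after L2 α=1/5: [583/5, 511/5, 1828/15]
→ [117, 102, 122]

query (0,0) [L1,L2] — begin 0,0,0
after L1 α=4/7: [180/7, 852/7, 8/7]
after L2 α=1/2: [1559/14, 2595/14, 298/7]
→ [111, 185, 43]

at x=1,y=0 over L1,L2:
L1 α=1/8: [153/8, 115/8, 135/8]
L2 α=1/6: [447/16, 245/16, 1619/48]
rounded: [28, 15, 34]


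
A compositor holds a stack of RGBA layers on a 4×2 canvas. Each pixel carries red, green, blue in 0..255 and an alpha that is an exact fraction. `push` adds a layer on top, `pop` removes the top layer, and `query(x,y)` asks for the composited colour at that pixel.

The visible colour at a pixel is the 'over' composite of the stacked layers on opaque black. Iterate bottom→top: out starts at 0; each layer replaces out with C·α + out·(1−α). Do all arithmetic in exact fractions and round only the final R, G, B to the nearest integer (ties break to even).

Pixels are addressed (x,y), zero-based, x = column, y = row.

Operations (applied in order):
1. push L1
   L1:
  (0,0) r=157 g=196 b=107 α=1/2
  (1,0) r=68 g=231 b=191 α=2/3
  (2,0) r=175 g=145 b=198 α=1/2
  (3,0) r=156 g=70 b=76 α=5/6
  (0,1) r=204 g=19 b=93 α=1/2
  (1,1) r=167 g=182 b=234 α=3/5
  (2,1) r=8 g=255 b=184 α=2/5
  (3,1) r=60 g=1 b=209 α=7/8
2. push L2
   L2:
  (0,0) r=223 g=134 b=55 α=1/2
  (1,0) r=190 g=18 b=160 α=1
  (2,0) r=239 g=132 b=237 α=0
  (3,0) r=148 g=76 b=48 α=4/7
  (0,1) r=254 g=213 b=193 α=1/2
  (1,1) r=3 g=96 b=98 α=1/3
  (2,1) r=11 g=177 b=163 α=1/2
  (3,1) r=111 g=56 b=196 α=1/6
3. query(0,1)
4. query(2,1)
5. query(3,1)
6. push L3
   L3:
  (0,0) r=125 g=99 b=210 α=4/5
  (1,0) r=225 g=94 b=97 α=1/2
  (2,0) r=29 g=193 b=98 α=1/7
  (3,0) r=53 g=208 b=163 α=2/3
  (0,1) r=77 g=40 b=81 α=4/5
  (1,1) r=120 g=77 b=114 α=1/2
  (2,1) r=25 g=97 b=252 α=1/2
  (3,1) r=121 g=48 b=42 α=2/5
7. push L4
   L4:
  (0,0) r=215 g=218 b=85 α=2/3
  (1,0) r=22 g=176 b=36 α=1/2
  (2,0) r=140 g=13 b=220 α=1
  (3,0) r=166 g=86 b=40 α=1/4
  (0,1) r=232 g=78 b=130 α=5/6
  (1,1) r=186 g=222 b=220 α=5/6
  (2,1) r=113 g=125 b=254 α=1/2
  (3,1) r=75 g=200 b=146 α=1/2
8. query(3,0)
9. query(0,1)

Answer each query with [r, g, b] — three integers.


at x=0,y=1 over L1,L2:
L1 α=1/2: [102, 19/2, 93/2]
L2 α=1/2: [178, 445/4, 479/4]
rounded: [178, 111, 120]

(2,1) stack=L1,L2; from [0,0,0]:
after L1 α=2/5: [16/5, 102, 368/5]
after L2 α=1/2: [71/10, 279/2, 1183/10]
rounded: [7, 140, 118]

at x=3,y=1 over L1,L2:
+L1 (α=7/8) → [105/2, 7/8, 1463/8]
+L2 (α=1/6) → [249/4, 161/16, 2961/16]
→ [62, 10, 185]

at x=3,y=0 over L1,L2,L3,L4:
L1 α=5/6: [130, 175/3, 190/3]
L2 α=4/7: [982/7, 479/7, 382/7]
L3 α=2/3: [1724/21, 3391/21, 888/7]
L4 α=1/4: [1443/14, 3993/28, 736/7]
= [103, 143, 105]

query (0,1) [L1,L2,L3,L4] — begin 0,0,0
after L1 α=1/2: [102, 19/2, 93/2]
after L2 α=1/2: [178, 445/4, 479/4]
after L3 α=4/5: [486/5, 217/4, 355/4]
after L4 α=5/6: [3143/15, 1777/24, 985/8]
= [210, 74, 123]
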